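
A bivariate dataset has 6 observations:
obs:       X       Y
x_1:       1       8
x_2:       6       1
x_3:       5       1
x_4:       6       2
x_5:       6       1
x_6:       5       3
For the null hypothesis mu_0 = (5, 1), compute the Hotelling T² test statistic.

Step 1 — sample mean vector:
  mean(X) = (1 + 6 + 5 + 6 + 6 + 5) / 6 = 29/6 = 4.8333
  mean(Y) = (8 + 1 + 1 + 2 + 1 + 3) / 6 = 16/6 = 2.6667
  x̄ = (4.8333, 2.6667),  deviation x̄ - mu_0 = (4.8333, 2.6667) - (5, 1) = (-0.1667, 1.6667).

Step 2 — sample covariance matrix, S[i,j] = (1/(n-1)) · Σ_k (x_{k,i} - mean_i) · (x_{k,j} - mean_j), divisor n-1 = 5:
  S[X,X] = ((-3.8333)·(-3.8333) + (1.1667)·(1.1667) + (0.1667)·(0.1667) + (1.1667)·(1.1667) + (1.1667)·(1.1667) + (0.1667)·(0.1667)) / 5 = 18.8333/5 = 3.7667
  S[X,Y] = ((-3.8333)·(5.3333) + (1.1667)·(-1.6667) + (0.1667)·(-1.6667) + (1.1667)·(-0.6667) + (1.1667)·(-1.6667) + (0.1667)·(0.3333)) / 5 = -25.3333/5 = -5.0667
  S[Y,Y] = ((5.3333)·(5.3333) + (-1.6667)·(-1.6667) + (-1.6667)·(-1.6667) + (-0.6667)·(-0.6667) + (-1.6667)·(-1.6667) + (0.3333)·(0.3333)) / 5 = 37.3333/5 = 7.4667
  S = [[3.7667, -5.0667],
 [-5.0667, 7.4667]].

Step 3 — invert S. det(S) = 3.7667·7.4667 - (-5.0667)² = 2.4533.
  S^{-1} = (1/det) · [[d, -b], [-b, a]] = [[3.0435, 2.0652],
 [2.0652, 1.5353]].

Step 4 — quadratic form (x̄ - mu_0)^T · S^{-1} · (x̄ - mu_0):
  S^{-1} · (x̄ - mu_0) = (2.9348, 2.2147),
  (x̄ - mu_0)^T · [...] = (-0.1667)·(2.9348) + (1.6667)·(2.2147) = 3.202.

Step 5 — scale by n: T² = 6 · 3.202 = 19.212.

T² ≈ 19.212


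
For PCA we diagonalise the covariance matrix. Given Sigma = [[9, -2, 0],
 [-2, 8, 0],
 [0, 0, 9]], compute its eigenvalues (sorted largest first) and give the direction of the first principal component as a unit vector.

Step 1 — characteristic polynomial p(λ) = det(λI - Sigma) = λ³ - tr·λ² + c_1·λ - det, where tr = trace, c_1 = sum of the principal 2×2 minors, det = det(Sigma):
  tr = 9 + 8 + 9 = 26,
  c_1 = (9·8 - (-2)²) + (9·9 - (0)²) + (8·9 - (0)²) = 68 + 81 + 72 = 221,
  det = 9·(8·9 - (0)²) - (-2)·((-2)·9 - (0)·(0)) + (0)·((-2)·(0) - 8·(0)) = 9·(72) - (-2)·(-18) + (0)·(0) = 612.
  So p(λ) = λ³ - 26λ² + 221λ - 612.
Step 2 — look for an integer root (rational root theorem: any rational root is an integer divisor of 612). Testing λ = 9:
  p(9) = 729 - 2106 + 1989 - 612 = 0  ✓
  Dividing out (λ - 9): p(λ) = (λ - 9)(λ² - 17λ + 68).
Step 3 — remaining eigenvalues from the quadratic λ² - 17λ + 68 = 0:
  Δ = 17² - 4·68 = 289 - 272 = 17,  λ = (17 ± √17)/2 = (17 ± 4.1231)/2 ≈ 10.5616 or 6.4384.
  Sorted: λ_1 = 10.5616,  λ_2 = 9,  λ_3 = 6.4384  (check: sum = 26 = tr ✓).

Step 4 — unit eigenvector for λ_1 ≈ 10.5616: v spans the null space of (Sigma - λ_1 I), whose rows are
  r_1 = (-1.5616, -2, 0),  r_2 = (-2, -2.5616, 0),  r_3 = (0, 0, -1.5616).
  v is orthogonal to every row, so take v ∝ r_1 × r_3 = ((-2)·(-1.5616) - (0)·(0), (0)·(0) - (-1.5616)·(-1.5616), (-1.5616)·(0) - (-2)·(0)) ≈ (3.1231, -2.4384, 0).
  Let u = (3.1231, -2.4384, 0).
  ||u|| = √((3.1231)² + (-2.4384)² + (0)²) = √(15.6998) ≈ 3.9623,  v_1 = u/||u|| ≈ (0.7882, -0.6154, 0) (||v_1|| = 1).

λ_1 = 10.5616,  λ_2 = 9,  λ_3 = 6.4384;  v_1 ≈ (0.7882, -0.6154, 0)


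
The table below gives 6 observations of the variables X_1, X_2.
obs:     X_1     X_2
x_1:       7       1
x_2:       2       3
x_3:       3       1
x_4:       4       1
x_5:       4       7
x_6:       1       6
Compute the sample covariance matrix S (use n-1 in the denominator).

Step 1 — column means:
  mean(X_1) = (7 + 2 + 3 + 4 + 4 + 1) / 6 = 21/6 = 3.5
  mean(X_2) = (1 + 3 + 1 + 1 + 7 + 6) / 6 = 19/6 = 3.1667

Step 2 — sample covariance S[i,j] = (1/(n-1)) · Σ_k (x_{k,i} - mean_i) · (x_{k,j} - mean_j), with n-1 = 5.
  S[X_1,X_1] = ((3.5)·(3.5) + (-1.5)·(-1.5) + (-0.5)·(-0.5) + (0.5)·(0.5) + (0.5)·(0.5) + (-2.5)·(-2.5)) / 5 = 21.5/5 = 4.3
  S[X_1,X_2] = ((3.5)·(-2.1667) + (-1.5)·(-0.1667) + (-0.5)·(-2.1667) + (0.5)·(-2.1667) + (0.5)·(3.8333) + (-2.5)·(2.8333)) / 5 = -12.5/5 = -2.5
  S[X_2,X_2] = ((-2.1667)·(-2.1667) + (-0.1667)·(-0.1667) + (-2.1667)·(-2.1667) + (-2.1667)·(-2.1667) + (3.8333)·(3.8333) + (2.8333)·(2.8333)) / 5 = 36.8333/5 = 7.3667

S is symmetric (S[j,i] = S[i,j]). Assembling:

S = [[4.3, -2.5],
 [-2.5, 7.3667]]


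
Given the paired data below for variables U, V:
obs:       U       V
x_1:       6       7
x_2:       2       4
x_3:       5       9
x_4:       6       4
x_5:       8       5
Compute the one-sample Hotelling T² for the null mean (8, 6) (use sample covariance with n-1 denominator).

Step 1 — sample mean vector:
  mean(U) = (6 + 2 + 5 + 6 + 8) / 5 = 27/5 = 5.4
  mean(V) = (7 + 4 + 9 + 4 + 5) / 5 = 29/5 = 5.8
  x̄ = (5.4, 5.8),  deviation x̄ - mu_0 = (5.4, 5.8) - (8, 6) = (-2.6, -0.2).

Step 2 — sample covariance matrix, S[i,j] = (1/(n-1)) · Σ_k (x_{k,i} - mean_i) · (x_{k,j} - mean_j), divisor n-1 = 4:
  S[U,U] = ((0.6)·(0.6) + (-3.4)·(-3.4) + (-0.4)·(-0.4) + (0.6)·(0.6) + (2.6)·(2.6)) / 4 = 19.2/4 = 4.8
  S[U,V] = ((0.6)·(1.2) + (-3.4)·(-1.8) + (-0.4)·(3.2) + (0.6)·(-1.8) + (2.6)·(-0.8)) / 4 = 2.4/4 = 0.6
  S[V,V] = ((1.2)·(1.2) + (-1.8)·(-1.8) + (3.2)·(3.2) + (-1.8)·(-1.8) + (-0.8)·(-0.8)) / 4 = 18.8/4 = 4.7
  S = [[4.8, 0.6],
 [0.6, 4.7]].

Step 3 — invert S. det(S) = 4.8·4.7 - (0.6)² = 22.2.
  S^{-1} = (1/det) · [[d, -b], [-b, a]] = [[0.2117, -0.027],
 [-0.027, 0.2162]].

Step 4 — quadratic form (x̄ - mu_0)^T · S^{-1} · (x̄ - mu_0):
  S^{-1} · (x̄ - mu_0) = (-0.545, 0.027),
  (x̄ - mu_0)^T · [...] = (-2.6)·(-0.545) + (-0.2)·(0.027) = 1.4117.

Step 5 — scale by n: T² = 5 · 1.4117 = 7.0586.

T² ≈ 7.0586


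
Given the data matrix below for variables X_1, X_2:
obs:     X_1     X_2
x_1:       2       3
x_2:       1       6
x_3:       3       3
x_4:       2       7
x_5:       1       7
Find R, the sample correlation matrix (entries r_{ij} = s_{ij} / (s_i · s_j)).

Step 1 — column means:
  mean(X_1) = (2 + 1 + 3 + 2 + 1) / 5 = 9/5 = 1.8
  mean(X_2) = (3 + 6 + 3 + 7 + 7) / 5 = 26/5 = 5.2

Step 2 — sample variances and covariances s[i,j] = (1/(n-1)) · Σ_k (x_{k,i} - mean_i) · (x_{k,j} - mean_j), with n-1 = 4:
  s[X_1,X_1] = ((0.2)·(0.2) + (-0.8)·(-0.8) + (1.2)·(1.2) + (0.2)·(0.2) + (-0.8)·(-0.8)) / 4 = 2.8/4 = 0.7
  s[X_1,X_2] = ((0.2)·(-2.2) + (-0.8)·(0.8) + (1.2)·(-2.2) + (0.2)·(1.8) + (-0.8)·(1.8)) / 4 = -4.8/4 = -1.2
  s[X_2,X_2] = ((-2.2)·(-2.2) + (0.8)·(0.8) + (-2.2)·(-2.2) + (1.8)·(1.8) + (1.8)·(1.8)) / 4 = 16.8/4 = 4.2
  Sample standard deviations s_i = √(s[i,i]):
  s(X_1) = √(0.7) = 0.8367
  s(X_2) = √(4.2) = 2.0494

Step 3 — r_{ij} = s_{ij} / (s_i · s_j):
  r[X_1,X_1] = 1 (diagonal).
  r[X_1,X_2] = -1.2 / (0.8367 · 2.0494) = -1.2 / 1.7146 = -0.6999
  r[X_2,X_2] = 1 (diagonal).

R is symmetric with unit diagonal. Assembling:

R = [[1, -0.6999],
 [-0.6999, 1]]


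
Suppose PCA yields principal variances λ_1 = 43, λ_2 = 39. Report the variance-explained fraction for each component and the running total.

Step 1 — total variance = trace(Sigma) = Σ λ_i = 43 + 39 = 82.

Step 2 — fraction explained by component i = λ_i / Σ λ:
  PC1: 43/82 = 0.5244
  PC2: 39/82 = 0.4756

Step 3 — cumulative fraction after k components = (λ_1 + ... + λ_k) / Σ λ:
  k = 1: 43/82 = 0.5244
  k = 2: (43 + 39)/82 = 82/82 = 1

Summary (fraction, with percent):

explained: PC1 0.5244 (52.44%), PC2 0.4756 (47.56%);  cumulative: 0.5244, 1


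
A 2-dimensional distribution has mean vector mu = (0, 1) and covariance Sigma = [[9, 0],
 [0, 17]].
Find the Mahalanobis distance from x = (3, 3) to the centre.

Step 1 — centre the observation: (x - mu) = (3, 2).

Step 2 — invert Sigma. det(Sigma) = 9·17 - (0)² = 153.
  Sigma^{-1} = (1/det) · [[d, -b], [-b, a]] = [[0.1111, 0],
 [0, 0.0588]].

Step 3 — form the quadratic (x - mu)^T · Sigma^{-1} · (x - mu):
  Sigma^{-1} · (x - mu) = (0.3333, 0.1176).
  (x - mu)^T · [Sigma^{-1} · (x - mu)] = (3)·(0.3333) + (2)·(0.1176) = 1.2353.

Step 4 — take square root: d = √(1.2353) ≈ 1.1114.

d(x, mu) = √(1.2353) ≈ 1.1114


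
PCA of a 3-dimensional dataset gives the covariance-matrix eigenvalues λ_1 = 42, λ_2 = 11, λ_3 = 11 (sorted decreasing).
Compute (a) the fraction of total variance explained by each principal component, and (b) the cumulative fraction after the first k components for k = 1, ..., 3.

Step 1 — total variance = trace(Sigma) = Σ λ_i = 42 + 11 + 11 = 64.

Step 2 — fraction explained by component i = λ_i / Σ λ:
  PC1: 42/64 = 0.6562
  PC2: 11/64 = 0.1719
  PC3: 11/64 = 0.1719

Step 3 — cumulative fraction after k components = (λ_1 + ... + λ_k) / Σ λ:
  k = 1: 42/64 = 0.6562
  k = 2: (42 + 11)/64 = 53/64 = 0.8281
  k = 3: (42 + 11 + 11)/64 = 64/64 = 1

Summary (fraction, with percent):

explained: PC1 0.6562 (65.62%), PC2 0.1719 (17.19%), PC3 0.1719 (17.19%);  cumulative: 0.6562, 0.8281, 1


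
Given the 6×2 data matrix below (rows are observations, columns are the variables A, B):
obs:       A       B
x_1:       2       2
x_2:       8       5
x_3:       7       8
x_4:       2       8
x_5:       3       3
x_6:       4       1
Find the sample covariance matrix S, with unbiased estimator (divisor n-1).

Step 1 — column means:
  mean(A) = (2 + 8 + 7 + 2 + 3 + 4) / 6 = 26/6 = 4.3333
  mean(B) = (2 + 5 + 8 + 8 + 3 + 1) / 6 = 27/6 = 4.5

Step 2 — sample covariance S[i,j] = (1/(n-1)) · Σ_k (x_{k,i} - mean_i) · (x_{k,j} - mean_j), with n-1 = 5.
  S[A,A] = ((-2.3333)·(-2.3333) + (3.6667)·(3.6667) + (2.6667)·(2.6667) + (-2.3333)·(-2.3333) + (-1.3333)·(-1.3333) + (-0.3333)·(-0.3333)) / 5 = 33.3333/5 = 6.6667
  S[A,B] = ((-2.3333)·(-2.5) + (3.6667)·(0.5) + (2.6667)·(3.5) + (-2.3333)·(3.5) + (-1.3333)·(-1.5) + (-0.3333)·(-3.5)) / 5 = 12/5 = 2.4
  S[B,B] = ((-2.5)·(-2.5) + (0.5)·(0.5) + (3.5)·(3.5) + (3.5)·(3.5) + (-1.5)·(-1.5) + (-3.5)·(-3.5)) / 5 = 45.5/5 = 9.1

S is symmetric (S[j,i] = S[i,j]). Assembling:

S = [[6.6667, 2.4],
 [2.4, 9.1]]


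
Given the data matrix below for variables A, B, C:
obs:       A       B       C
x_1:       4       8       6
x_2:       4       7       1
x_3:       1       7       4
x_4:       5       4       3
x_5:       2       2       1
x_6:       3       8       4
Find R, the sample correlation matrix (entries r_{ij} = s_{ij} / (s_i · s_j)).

Step 1 — column means:
  mean(A) = (4 + 4 + 1 + 5 + 2 + 3) / 6 = 19/6 = 3.1667
  mean(B) = (8 + 7 + 7 + 4 + 2 + 8) / 6 = 36/6 = 6
  mean(C) = (6 + 1 + 4 + 3 + 1 + 4) / 6 = 19/6 = 3.1667

Step 2 — sample variances and covariances s[i,j] = (1/(n-1)) · Σ_k (x_{k,i} - mean_i) · (x_{k,j} - mean_j), with n-1 = 5:
  s[A,A] = ((0.8333)·(0.8333) + (0.8333)·(0.8333) + (-2.1667)·(-2.1667) + (1.8333)·(1.8333) + (-1.1667)·(-1.1667) + (-0.1667)·(-0.1667)) / 5 = 10.8333/5 = 2.1667
  s[A,B] = ((0.8333)·(2) + (0.8333)·(1) + (-2.1667)·(1) + (1.8333)·(-2) + (-1.1667)·(-4) + (-0.1667)·(2)) / 5 = 1/5 = 0.2
  s[A,C] = ((0.8333)·(2.8333) + (0.8333)·(-2.1667) + (-2.1667)·(0.8333) + (1.8333)·(-0.1667) + (-1.1667)·(-2.1667) + (-0.1667)·(0.8333)) / 5 = 0.8333/5 = 0.1667
  s[B,B] = ((2)·(2) + (1)·(1) + (1)·(1) + (-2)·(-2) + (-4)·(-4) + (2)·(2)) / 5 = 30/5 = 6
  s[B,C] = ((2)·(2.8333) + (1)·(-2.1667) + (1)·(0.8333) + (-2)·(-0.1667) + (-4)·(-2.1667) + (2)·(0.8333)) / 5 = 15/5 = 3
  s[C,C] = ((2.8333)·(2.8333) + (-2.1667)·(-2.1667) + (0.8333)·(0.8333) + (-0.1667)·(-0.1667) + (-2.1667)·(-2.1667) + (0.8333)·(0.8333)) / 5 = 18.8333/5 = 3.7667
  Sample standard deviations s_i = √(s[i,i]):
  s(A) = √(2.1667) = 1.472
  s(B) = √(6) = 2.4495
  s(C) = √(3.7667) = 1.9408

Step 3 — r_{ij} = s_{ij} / (s_i · s_j):
  r[A,A] = 1 (diagonal).
  r[A,B] = 0.2 / (1.472 · 2.4495) = 0.2 / 3.6056 = 0.0555
  r[A,C] = 0.1667 / (1.472 · 1.9408) = 0.1667 / 2.8568 = 0.0583
  r[B,B] = 1 (diagonal).
  r[B,C] = 3 / (2.4495 · 1.9408) = 3 / 4.7539 = 0.6311
  r[C,C] = 1 (diagonal).

R is symmetric with unit diagonal. Assembling:

R = [[1, 0.0555, 0.0583],
 [0.0555, 1, 0.6311],
 [0.0583, 0.6311, 1]]


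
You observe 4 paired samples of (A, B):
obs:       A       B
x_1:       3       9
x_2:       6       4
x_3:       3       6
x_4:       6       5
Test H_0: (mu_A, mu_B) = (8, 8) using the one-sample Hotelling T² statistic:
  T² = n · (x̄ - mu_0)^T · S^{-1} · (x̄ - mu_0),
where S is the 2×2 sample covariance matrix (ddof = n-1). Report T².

Step 1 — sample mean vector:
  mean(A) = (3 + 6 + 3 + 6) / 4 = 18/4 = 4.5
  mean(B) = (9 + 4 + 6 + 5) / 4 = 24/4 = 6
  x̄ = (4.5, 6),  deviation x̄ - mu_0 = (4.5, 6) - (8, 8) = (-3.5, -2).

Step 2 — sample covariance matrix, S[i,j] = (1/(n-1)) · Σ_k (x_{k,i} - mean_i) · (x_{k,j} - mean_j), divisor n-1 = 3:
  S[A,A] = ((-1.5)·(-1.5) + (1.5)·(1.5) + (-1.5)·(-1.5) + (1.5)·(1.5)) / 3 = 9/3 = 3
  S[A,B] = ((-1.5)·(3) + (1.5)·(-2) + (-1.5)·(0) + (1.5)·(-1)) / 3 = -9/3 = -3
  S[B,B] = ((3)·(3) + (-2)·(-2) + (0)·(0) + (-1)·(-1)) / 3 = 14/3 = 4.6667
  S = [[3, -3],
 [-3, 4.6667]].

Step 3 — invert S. det(S) = 3·4.6667 - (-3)² = 5.
  S^{-1} = (1/det) · [[d, -b], [-b, a]] = [[0.9333, 0.6],
 [0.6, 0.6]].

Step 4 — quadratic form (x̄ - mu_0)^T · S^{-1} · (x̄ - mu_0):
  S^{-1} · (x̄ - mu_0) = (-4.4667, -3.3),
  (x̄ - mu_0)^T · [...] = (-3.5)·(-4.4667) + (-2)·(-3.3) = 22.2333.

Step 5 — scale by n: T² = 4 · 22.2333 = 88.9333.

T² ≈ 88.9333


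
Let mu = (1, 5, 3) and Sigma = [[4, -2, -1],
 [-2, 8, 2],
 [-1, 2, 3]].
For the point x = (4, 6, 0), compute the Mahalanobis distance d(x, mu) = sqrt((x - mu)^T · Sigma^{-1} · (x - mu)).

Step 1 — centre the observation: (x - mu) = (3, 1, -3).

Step 2 — invert Sigma (cofactor / det for 3×3, or solve directly):
  Sigma^{-1} = [[0.2941, 0.0588, 0.0588],
 [0.0588, 0.1618, -0.0882],
 [0.0588, -0.0882, 0.4118]].

Step 3 — form the quadratic (x - mu)^T · Sigma^{-1} · (x - mu):
  Sigma^{-1} · (x - mu) = (0.7647, 0.6029, -1.1471).
  (x - mu)^T · [Sigma^{-1} · (x - mu)] = (3)·(0.7647) + (1)·(0.6029) + (-3)·(-1.1471) = 6.3382.

Step 4 — take square root: d = √(6.3382) ≈ 2.5176.

d(x, mu) = √(6.3382) ≈ 2.5176


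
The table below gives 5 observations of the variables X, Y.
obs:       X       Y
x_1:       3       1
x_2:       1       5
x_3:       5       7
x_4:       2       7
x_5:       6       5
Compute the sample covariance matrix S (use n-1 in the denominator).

Step 1 — column means:
  mean(X) = (3 + 1 + 5 + 2 + 6) / 5 = 17/5 = 3.4
  mean(Y) = (1 + 5 + 7 + 7 + 5) / 5 = 25/5 = 5

Step 2 — sample covariance S[i,j] = (1/(n-1)) · Σ_k (x_{k,i} - mean_i) · (x_{k,j} - mean_j), with n-1 = 4.
  S[X,X] = ((-0.4)·(-0.4) + (-2.4)·(-2.4) + (1.6)·(1.6) + (-1.4)·(-1.4) + (2.6)·(2.6)) / 4 = 17.2/4 = 4.3
  S[X,Y] = ((-0.4)·(-4) + (-2.4)·(0) + (1.6)·(2) + (-1.4)·(2) + (2.6)·(0)) / 4 = 2/4 = 0.5
  S[Y,Y] = ((-4)·(-4) + (0)·(0) + (2)·(2) + (2)·(2) + (0)·(0)) / 4 = 24/4 = 6

S is symmetric (S[j,i] = S[i,j]). Assembling:

S = [[4.3, 0.5],
 [0.5, 6]]


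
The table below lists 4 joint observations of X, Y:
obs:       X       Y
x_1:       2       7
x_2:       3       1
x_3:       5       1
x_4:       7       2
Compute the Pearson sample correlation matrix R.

Step 1 — column means:
  mean(X) = (2 + 3 + 5 + 7) / 4 = 17/4 = 4.25
  mean(Y) = (7 + 1 + 1 + 2) / 4 = 11/4 = 2.75

Step 2 — sample variances and covariances s[i,j] = (1/(n-1)) · Σ_k (x_{k,i} - mean_i) · (x_{k,j} - mean_j), with n-1 = 3:
  s[X,X] = ((-2.25)·(-2.25) + (-1.25)·(-1.25) + (0.75)·(0.75) + (2.75)·(2.75)) / 3 = 14.75/3 = 4.9167
  s[X,Y] = ((-2.25)·(4.25) + (-1.25)·(-1.75) + (0.75)·(-1.75) + (2.75)·(-0.75)) / 3 = -10.75/3 = -3.5833
  s[Y,Y] = ((4.25)·(4.25) + (-1.75)·(-1.75) + (-1.75)·(-1.75) + (-0.75)·(-0.75)) / 3 = 24.75/3 = 8.25
  Sample standard deviations s_i = √(s[i,i]):
  s(X) = √(4.9167) = 2.2174
  s(Y) = √(8.25) = 2.8723

Step 3 — r_{ij} = s_{ij} / (s_i · s_j):
  r[X,X] = 1 (diagonal).
  r[X,Y] = -3.5833 / (2.2174 · 2.8723) = -3.5833 / 6.3689 = -0.5626
  r[Y,Y] = 1 (diagonal).

R is symmetric with unit diagonal. Assembling:

R = [[1, -0.5626],
 [-0.5626, 1]]


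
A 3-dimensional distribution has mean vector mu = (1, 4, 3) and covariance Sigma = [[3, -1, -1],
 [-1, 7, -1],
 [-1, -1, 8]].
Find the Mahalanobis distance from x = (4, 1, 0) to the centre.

Step 1 — centre the observation: (x - mu) = (3, -3, -3).

Step 2 — invert Sigma (cofactor / det for 3×3, or solve directly):
  Sigma^{-1} = [[0.3716, 0.0608, 0.0541],
 [0.0608, 0.1554, 0.027],
 [0.0541, 0.027, 0.1351]].

Step 3 — form the quadratic (x - mu)^T · Sigma^{-1} · (x - mu):
  Sigma^{-1} · (x - mu) = (0.7703, -0.3649, -0.3243).
  (x - mu)^T · [Sigma^{-1} · (x - mu)] = (3)·(0.7703) + (-3)·(-0.3649) + (-3)·(-0.3243) = 4.3784.

Step 4 — take square root: d = √(4.3784) ≈ 2.0925.

d(x, mu) = √(4.3784) ≈ 2.0925


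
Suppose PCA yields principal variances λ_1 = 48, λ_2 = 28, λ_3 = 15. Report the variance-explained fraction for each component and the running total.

Step 1 — total variance = trace(Sigma) = Σ λ_i = 48 + 28 + 15 = 91.

Step 2 — fraction explained by component i = λ_i / Σ λ:
  PC1: 48/91 = 0.5275
  PC2: 28/91 = 0.3077
  PC3: 15/91 = 0.1648

Step 3 — cumulative fraction after k components = (λ_1 + ... + λ_k) / Σ λ:
  k = 1: 48/91 = 0.5275
  k = 2: (48 + 28)/91 = 76/91 = 0.8352
  k = 3: (48 + 28 + 15)/91 = 91/91 = 1

Summary (fraction, with percent):

explained: PC1 0.5275 (52.75%), PC2 0.3077 (30.77%), PC3 0.1648 (16.48%);  cumulative: 0.5275, 0.8352, 1


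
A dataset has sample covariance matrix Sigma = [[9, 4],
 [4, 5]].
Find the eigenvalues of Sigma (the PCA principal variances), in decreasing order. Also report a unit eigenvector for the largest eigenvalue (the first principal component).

Step 1 — characteristic polynomial of 2×2 Sigma:
  det(Sigma - λI) = λ² - trace · λ + det = 0.
  trace = 9 + 5 = 14, det = 9·5 - (4)² = 29.
Step 2 — discriminant:
  Δ = trace² - 4·det = 196 - 116 = 80.
Step 3 — eigenvalues:
  λ = (trace ± √Δ)/2 = (14 ± 8.9443)/2,
  λ_1 = 11.4721,  λ_2 = 2.5279.

Step 4 — unit eigenvector for λ_1: solve (Sigma - λ_1 I)v = 0. First row:
  (9 - 11.4721)·v_x + (4)·v_y = 0, i.e. (-2.4721)·v_x + (4)·v_y = 0,
  so v ∝ (b, λ_1 - a) = (4, 2.4721) = u.
  ||u|| = √((4)² + (2.4721)²) = √(22.1115) ≈ 4.7023,
  v_1 = u/||u|| ≈ (0.8507, 0.5257) (||v_1|| = 1).

λ_1 = 11.4721,  λ_2 = 2.5279;  v_1 ≈ (0.8507, 0.5257)


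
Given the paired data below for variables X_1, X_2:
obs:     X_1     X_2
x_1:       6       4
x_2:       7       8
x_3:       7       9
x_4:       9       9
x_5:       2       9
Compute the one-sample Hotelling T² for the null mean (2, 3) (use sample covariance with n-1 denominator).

Step 1 — sample mean vector:
  mean(X_1) = (6 + 7 + 7 + 9 + 2) / 5 = 31/5 = 6.2
  mean(X_2) = (4 + 8 + 9 + 9 + 9) / 5 = 39/5 = 7.8
  x̄ = (6.2, 7.8),  deviation x̄ - mu_0 = (6.2, 7.8) - (2, 3) = (4.2, 4.8).

Step 2 — sample covariance matrix, S[i,j] = (1/(n-1)) · Σ_k (x_{k,i} - mean_i) · (x_{k,j} - mean_j), divisor n-1 = 4:
  S[X_1,X_1] = ((-0.2)·(-0.2) + (0.8)·(0.8) + (0.8)·(0.8) + (2.8)·(2.8) + (-4.2)·(-4.2)) / 4 = 26.8/4 = 6.7
  S[X_1,X_2] = ((-0.2)·(-3.8) + (0.8)·(0.2) + (0.8)·(1.2) + (2.8)·(1.2) + (-4.2)·(1.2)) / 4 = 0.2/4 = 0.05
  S[X_2,X_2] = ((-3.8)·(-3.8) + (0.2)·(0.2) + (1.2)·(1.2) + (1.2)·(1.2) + (1.2)·(1.2)) / 4 = 18.8/4 = 4.7
  S = [[6.7, 0.05],
 [0.05, 4.7]].

Step 3 — invert S. det(S) = 6.7·4.7 - (0.05)² = 31.4875.
  S^{-1} = (1/det) · [[d, -b], [-b, a]] = [[0.1493, -0.0016],
 [-0.0016, 0.2128]].

Step 4 — quadratic form (x̄ - mu_0)^T · S^{-1} · (x̄ - mu_0):
  S^{-1} · (x̄ - mu_0) = (0.6193, 1.0147),
  (x̄ - mu_0)^T · [...] = (4.2)·(0.6193) + (4.8)·(1.0147) = 7.4715.

Step 5 — scale by n: T² = 5 · 7.4715 = 37.3577.

T² ≈ 37.3577


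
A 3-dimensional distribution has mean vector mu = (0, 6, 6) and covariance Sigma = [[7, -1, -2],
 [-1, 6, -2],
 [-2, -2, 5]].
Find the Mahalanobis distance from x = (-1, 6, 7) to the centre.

Step 1 — centre the observation: (x - mu) = (-1, 0, 1).

Step 2 — invert Sigma (cofactor / det for 3×3, or solve directly):
  Sigma^{-1} = [[0.1793, 0.0621, 0.0966],
 [0.0621, 0.2138, 0.1103],
 [0.0966, 0.1103, 0.2828]].

Step 3 — form the quadratic (x - mu)^T · Sigma^{-1} · (x - mu):
  Sigma^{-1} · (x - mu) = (-0.0828, 0.0483, 0.1862).
  (x - mu)^T · [Sigma^{-1} · (x - mu)] = (-1)·(-0.0828) + (0)·(0.0483) + (1)·(0.1862) = 0.269.

Step 4 — take square root: d = √(0.269) ≈ 0.5186.

d(x, mu) = √(0.269) ≈ 0.5186


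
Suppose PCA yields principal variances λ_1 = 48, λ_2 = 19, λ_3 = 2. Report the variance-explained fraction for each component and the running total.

Step 1 — total variance = trace(Sigma) = Σ λ_i = 48 + 19 + 2 = 69.

Step 2 — fraction explained by component i = λ_i / Σ λ:
  PC1: 48/69 = 0.6957
  PC2: 19/69 = 0.2754
  PC3: 2/69 = 0.029

Step 3 — cumulative fraction after k components = (λ_1 + ... + λ_k) / Σ λ:
  k = 1: 48/69 = 0.6957
  k = 2: (48 + 19)/69 = 67/69 = 0.971
  k = 3: (48 + 19 + 2)/69 = 69/69 = 1

Summary (fraction, with percent):

explained: PC1 0.6957 (69.57%), PC2 0.2754 (27.54%), PC3 0.029 (2.9%);  cumulative: 0.6957, 0.971, 1


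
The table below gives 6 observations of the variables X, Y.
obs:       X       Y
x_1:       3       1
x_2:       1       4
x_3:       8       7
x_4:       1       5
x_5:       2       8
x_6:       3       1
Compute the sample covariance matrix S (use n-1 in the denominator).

Step 1 — column means:
  mean(X) = (3 + 1 + 8 + 1 + 2 + 3) / 6 = 18/6 = 3
  mean(Y) = (1 + 4 + 7 + 5 + 8 + 1) / 6 = 26/6 = 4.3333

Step 2 — sample covariance S[i,j] = (1/(n-1)) · Σ_k (x_{k,i} - mean_i) · (x_{k,j} - mean_j), with n-1 = 5.
  S[X,X] = ((0)·(0) + (-2)·(-2) + (5)·(5) + (-2)·(-2) + (-1)·(-1) + (0)·(0)) / 5 = 34/5 = 6.8
  S[X,Y] = ((0)·(-3.3333) + (-2)·(-0.3333) + (5)·(2.6667) + (-2)·(0.6667) + (-1)·(3.6667) + (0)·(-3.3333)) / 5 = 9/5 = 1.8
  S[Y,Y] = ((-3.3333)·(-3.3333) + (-0.3333)·(-0.3333) + (2.6667)·(2.6667) + (0.6667)·(0.6667) + (3.6667)·(3.6667) + (-3.3333)·(-3.3333)) / 5 = 43.3333/5 = 8.6667

S is symmetric (S[j,i] = S[i,j]). Assembling:

S = [[6.8, 1.8],
 [1.8, 8.6667]]


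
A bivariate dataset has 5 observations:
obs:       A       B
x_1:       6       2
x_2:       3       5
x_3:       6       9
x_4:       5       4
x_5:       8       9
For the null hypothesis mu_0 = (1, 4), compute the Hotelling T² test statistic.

Step 1 — sample mean vector:
  mean(A) = (6 + 3 + 6 + 5 + 8) / 5 = 28/5 = 5.6
  mean(B) = (2 + 5 + 9 + 4 + 9) / 5 = 29/5 = 5.8
  x̄ = (5.6, 5.8),  deviation x̄ - mu_0 = (5.6, 5.8) - (1, 4) = (4.6, 1.8).

Step 2 — sample covariance matrix, S[i,j] = (1/(n-1)) · Σ_k (x_{k,i} - mean_i) · (x_{k,j} - mean_j), divisor n-1 = 4:
  S[A,A] = ((0.4)·(0.4) + (-2.6)·(-2.6) + (0.4)·(0.4) + (-0.6)·(-0.6) + (2.4)·(2.4)) / 4 = 13.2/4 = 3.3
  S[A,B] = ((0.4)·(-3.8) + (-2.6)·(-0.8) + (0.4)·(3.2) + (-0.6)·(-1.8) + (2.4)·(3.2)) / 4 = 10.6/4 = 2.65
  S[B,B] = ((-3.8)·(-3.8) + (-0.8)·(-0.8) + (3.2)·(3.2) + (-1.8)·(-1.8) + (3.2)·(3.2)) / 4 = 38.8/4 = 9.7
  S = [[3.3, 2.65],
 [2.65, 9.7]].

Step 3 — invert S. det(S) = 3.3·9.7 - (2.65)² = 24.9875.
  S^{-1} = (1/det) · [[d, -b], [-b, a]] = [[0.3882, -0.1061],
 [-0.1061, 0.1321]].

Step 4 — quadratic form (x̄ - mu_0)^T · S^{-1} · (x̄ - mu_0):
  S^{-1} · (x̄ - mu_0) = (1.5948, -0.2501),
  (x̄ - mu_0)^T · [...] = (4.6)·(1.5948) + (1.8)·(-0.2501) = 6.8858.

Step 5 — scale by n: T² = 5 · 6.8858 = 34.4292.

T² ≈ 34.4292


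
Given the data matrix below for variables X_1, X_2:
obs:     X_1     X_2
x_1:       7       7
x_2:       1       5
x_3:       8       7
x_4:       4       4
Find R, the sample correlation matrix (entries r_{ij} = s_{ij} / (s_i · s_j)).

Step 1 — column means:
  mean(X_1) = (7 + 1 + 8 + 4) / 4 = 20/4 = 5
  mean(X_2) = (7 + 5 + 7 + 4) / 4 = 23/4 = 5.75

Step 2 — sample variances and covariances s[i,j] = (1/(n-1)) · Σ_k (x_{k,i} - mean_i) · (x_{k,j} - mean_j), with n-1 = 3:
  s[X_1,X_1] = ((2)·(2) + (-4)·(-4) + (3)·(3) + (-1)·(-1)) / 3 = 30/3 = 10
  s[X_1,X_2] = ((2)·(1.25) + (-4)·(-0.75) + (3)·(1.25) + (-1)·(-1.75)) / 3 = 11/3 = 3.6667
  s[X_2,X_2] = ((1.25)·(1.25) + (-0.75)·(-0.75) + (1.25)·(1.25) + (-1.75)·(-1.75)) / 3 = 6.75/3 = 2.25
  Sample standard deviations s_i = √(s[i,i]):
  s(X_1) = √(10) = 3.1623
  s(X_2) = √(2.25) = 1.5

Step 3 — r_{ij} = s_{ij} / (s_i · s_j):
  r[X_1,X_1] = 1 (diagonal).
  r[X_1,X_2] = 3.6667 / (3.1623 · 1.5) = 3.6667 / 4.7434 = 0.773
  r[X_2,X_2] = 1 (diagonal).

R is symmetric with unit diagonal. Assembling:

R = [[1, 0.773],
 [0.773, 1]]


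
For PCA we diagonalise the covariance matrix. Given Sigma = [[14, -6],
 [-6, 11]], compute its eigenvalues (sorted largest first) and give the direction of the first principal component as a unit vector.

Step 1 — characteristic polynomial of 2×2 Sigma:
  det(Sigma - λI) = λ² - trace · λ + det = 0.
  trace = 14 + 11 = 25, det = 14·11 - (-6)² = 118.
Step 2 — discriminant:
  Δ = trace² - 4·det = 625 - 472 = 153.
Step 3 — eigenvalues:
  λ = (trace ± √Δ)/2 = (25 ± 12.3693)/2,
  λ_1 = 18.6847,  λ_2 = 6.3153.

Step 4 — unit eigenvector for λ_1: solve (Sigma - λ_1 I)v = 0. First row:
  (14 - 18.6847)·v_x + (-6)·v_y = 0, i.e. (-4.6847)·v_x + (-6)·v_y = 0,
  so v ∝ (b, λ_1 - a) = (-6, 4.6847); multiply by -1 so the first entry is positive: u = (6, -4.6847).
  ||u|| = √((6)² + (-4.6847)²) = √(57.946) ≈ 7.6122,
  v_1 = u/||u|| ≈ (0.7882, -0.6154) (||v_1|| = 1).

λ_1 = 18.6847,  λ_2 = 6.3153;  v_1 ≈ (0.7882, -0.6154)


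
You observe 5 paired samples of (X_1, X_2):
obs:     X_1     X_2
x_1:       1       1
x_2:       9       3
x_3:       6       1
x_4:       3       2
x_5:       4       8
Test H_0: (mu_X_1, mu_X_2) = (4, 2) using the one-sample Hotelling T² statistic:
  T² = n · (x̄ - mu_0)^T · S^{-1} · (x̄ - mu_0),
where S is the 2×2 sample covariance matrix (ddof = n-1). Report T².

Step 1 — sample mean vector:
  mean(X_1) = (1 + 9 + 6 + 3 + 4) / 5 = 23/5 = 4.6
  mean(X_2) = (1 + 3 + 1 + 2 + 8) / 5 = 15/5 = 3
  x̄ = (4.6, 3),  deviation x̄ - mu_0 = (4.6, 3) - (4, 2) = (0.6, 1).

Step 2 — sample covariance matrix, S[i,j] = (1/(n-1)) · Σ_k (x_{k,i} - mean_i) · (x_{k,j} - mean_j), divisor n-1 = 4:
  S[X_1,X_1] = ((-3.6)·(-3.6) + (4.4)·(4.4) + (1.4)·(1.4) + (-1.6)·(-1.6) + (-0.6)·(-0.6)) / 4 = 37.2/4 = 9.3
  S[X_1,X_2] = ((-3.6)·(-2) + (4.4)·(0) + (1.4)·(-2) + (-1.6)·(-1) + (-0.6)·(5)) / 4 = 3/4 = 0.75
  S[X_2,X_2] = ((-2)·(-2) + (0)·(0) + (-2)·(-2) + (-1)·(-1) + (5)·(5)) / 4 = 34/4 = 8.5
  S = [[9.3, 0.75],
 [0.75, 8.5]].

Step 3 — invert S. det(S) = 9.3·8.5 - (0.75)² = 78.4875.
  S^{-1} = (1/det) · [[d, -b], [-b, a]] = [[0.1083, -0.0096],
 [-0.0096, 0.1185]].

Step 4 — quadratic form (x̄ - mu_0)^T · S^{-1} · (x̄ - mu_0):
  S^{-1} · (x̄ - mu_0) = (0.0554, 0.1128),
  (x̄ - mu_0)^T · [...] = (0.6)·(0.0554) + (1)·(0.1128) = 0.146.

Step 5 — scale by n: T² = 5 · 0.146 = 0.7301.

T² ≈ 0.7301


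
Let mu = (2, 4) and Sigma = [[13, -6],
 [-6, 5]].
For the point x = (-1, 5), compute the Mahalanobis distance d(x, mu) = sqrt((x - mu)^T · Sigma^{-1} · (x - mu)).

Step 1 — centre the observation: (x - mu) = (-3, 1).

Step 2 — invert Sigma. det(Sigma) = 13·5 - (-6)² = 29.
  Sigma^{-1} = (1/det) · [[d, -b], [-b, a]] = [[0.1724, 0.2069],
 [0.2069, 0.4483]].

Step 3 — form the quadratic (x - mu)^T · Sigma^{-1} · (x - mu):
  Sigma^{-1} · (x - mu) = (-0.3103, -0.1724).
  (x - mu)^T · [Sigma^{-1} · (x - mu)] = (-3)·(-0.3103) + (1)·(-0.1724) = 0.7586.

Step 4 — take square root: d = √(0.7586) ≈ 0.871.

d(x, mu) = √(0.7586) ≈ 0.871


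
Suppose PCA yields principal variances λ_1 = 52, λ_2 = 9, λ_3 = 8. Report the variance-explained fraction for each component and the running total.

Step 1 — total variance = trace(Sigma) = Σ λ_i = 52 + 9 + 8 = 69.

Step 2 — fraction explained by component i = λ_i / Σ λ:
  PC1: 52/69 = 0.7536
  PC2: 9/69 = 0.1304
  PC3: 8/69 = 0.1159

Step 3 — cumulative fraction after k components = (λ_1 + ... + λ_k) / Σ λ:
  k = 1: 52/69 = 0.7536
  k = 2: (52 + 9)/69 = 61/69 = 0.8841
  k = 3: (52 + 9 + 8)/69 = 69/69 = 1

Summary (fraction, with percent):

explained: PC1 0.7536 (75.36%), PC2 0.1304 (13.04%), PC3 0.1159 (11.59%);  cumulative: 0.7536, 0.8841, 1


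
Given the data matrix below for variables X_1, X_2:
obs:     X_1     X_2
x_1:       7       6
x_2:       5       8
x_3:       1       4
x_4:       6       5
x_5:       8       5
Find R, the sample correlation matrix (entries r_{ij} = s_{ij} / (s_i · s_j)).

Step 1 — column means:
  mean(X_1) = (7 + 5 + 1 + 6 + 8) / 5 = 27/5 = 5.4
  mean(X_2) = (6 + 8 + 4 + 5 + 5) / 5 = 28/5 = 5.6

Step 2 — sample variances and covariances s[i,j] = (1/(n-1)) · Σ_k (x_{k,i} - mean_i) · (x_{k,j} - mean_j), with n-1 = 4:
  s[X_1,X_1] = ((1.6)·(1.6) + (-0.4)·(-0.4) + (-4.4)·(-4.4) + (0.6)·(0.6) + (2.6)·(2.6)) / 4 = 29.2/4 = 7.3
  s[X_1,X_2] = ((1.6)·(0.4) + (-0.4)·(2.4) + (-4.4)·(-1.6) + (0.6)·(-0.6) + (2.6)·(-0.6)) / 4 = 4.8/4 = 1.2
  s[X_2,X_2] = ((0.4)·(0.4) + (2.4)·(2.4) + (-1.6)·(-1.6) + (-0.6)·(-0.6) + (-0.6)·(-0.6)) / 4 = 9.2/4 = 2.3
  Sample standard deviations s_i = √(s[i,i]):
  s(X_1) = √(7.3) = 2.7019
  s(X_2) = √(2.3) = 1.5166

Step 3 — r_{ij} = s_{ij} / (s_i · s_j):
  r[X_1,X_1] = 1 (diagonal).
  r[X_1,X_2] = 1.2 / (2.7019 · 1.5166) = 1.2 / 4.0976 = 0.2929
  r[X_2,X_2] = 1 (diagonal).

R is symmetric with unit diagonal. Assembling:

R = [[1, 0.2929],
 [0.2929, 1]]


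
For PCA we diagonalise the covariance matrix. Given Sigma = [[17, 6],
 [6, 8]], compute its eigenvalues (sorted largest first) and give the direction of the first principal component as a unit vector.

Step 1 — characteristic polynomial of 2×2 Sigma:
  det(Sigma - λI) = λ² - trace · λ + det = 0.
  trace = 17 + 8 = 25, det = 17·8 - (6)² = 100.
Step 2 — discriminant:
  Δ = trace² - 4·det = 625 - 400 = 225.
Step 3 — eigenvalues:
  λ = (trace ± √Δ)/2 = (25 ± 15)/2,
  λ_1 = 20,  λ_2 = 5.

Step 4 — unit eigenvector for λ_1: solve (Sigma - λ_1 I)v = 0. First row:
  (17 - 20)·v_x + (6)·v_y = 0, i.e. (-3)·v_x + (6)·v_y = 0,
  so v ∝ (b, λ_1 - a) = (6, 3) = u.
  ||u|| = √((6)² + (3)²) = √(45) ≈ 6.7082,
  v_1 = u/||u|| ≈ (0.8944, 0.4472) (||v_1|| = 1).

λ_1 = 20,  λ_2 = 5;  v_1 ≈ (0.8944, 0.4472)


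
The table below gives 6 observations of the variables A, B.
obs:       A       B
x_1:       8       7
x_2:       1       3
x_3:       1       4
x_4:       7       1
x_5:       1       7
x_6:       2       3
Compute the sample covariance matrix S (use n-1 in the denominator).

Step 1 — column means:
  mean(A) = (8 + 1 + 1 + 7 + 1 + 2) / 6 = 20/6 = 3.3333
  mean(B) = (7 + 3 + 4 + 1 + 7 + 3) / 6 = 25/6 = 4.1667

Step 2 — sample covariance S[i,j] = (1/(n-1)) · Σ_k (x_{k,i} - mean_i) · (x_{k,j} - mean_j), with n-1 = 5.
  S[A,A] = ((4.6667)·(4.6667) + (-2.3333)·(-2.3333) + (-2.3333)·(-2.3333) + (3.6667)·(3.6667) + (-2.3333)·(-2.3333) + (-1.3333)·(-1.3333)) / 5 = 53.3333/5 = 10.6667
  S[A,B] = ((4.6667)·(2.8333) + (-2.3333)·(-1.1667) + (-2.3333)·(-0.1667) + (3.6667)·(-3.1667) + (-2.3333)·(2.8333) + (-1.3333)·(-1.1667)) / 5 = -0.3333/5 = -0.0667
  S[B,B] = ((2.8333)·(2.8333) + (-1.1667)·(-1.1667) + (-0.1667)·(-0.1667) + (-3.1667)·(-3.1667) + (2.8333)·(2.8333) + (-1.1667)·(-1.1667)) / 5 = 28.8333/5 = 5.7667

S is symmetric (S[j,i] = S[i,j]). Assembling:

S = [[10.6667, -0.0667],
 [-0.0667, 5.7667]]


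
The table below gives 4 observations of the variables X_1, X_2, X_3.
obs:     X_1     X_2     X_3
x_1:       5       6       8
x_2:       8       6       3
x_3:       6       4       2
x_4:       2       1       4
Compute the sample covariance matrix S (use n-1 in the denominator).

Step 1 — column means:
  mean(X_1) = (5 + 8 + 6 + 2) / 4 = 21/4 = 5.25
  mean(X_2) = (6 + 6 + 4 + 1) / 4 = 17/4 = 4.25
  mean(X_3) = (8 + 3 + 2 + 4) / 4 = 17/4 = 4.25

Step 2 — sample covariance S[i,j] = (1/(n-1)) · Σ_k (x_{k,i} - mean_i) · (x_{k,j} - mean_j), with n-1 = 3.
  S[X_1,X_1] = ((-0.25)·(-0.25) + (2.75)·(2.75) + (0.75)·(0.75) + (-3.25)·(-3.25)) / 3 = 18.75/3 = 6.25
  S[X_1,X_2] = ((-0.25)·(1.75) + (2.75)·(1.75) + (0.75)·(-0.25) + (-3.25)·(-3.25)) / 3 = 14.75/3 = 4.9167
  S[X_1,X_3] = ((-0.25)·(3.75) + (2.75)·(-1.25) + (0.75)·(-2.25) + (-3.25)·(-0.25)) / 3 = -5.25/3 = -1.75
  S[X_2,X_2] = ((1.75)·(1.75) + (1.75)·(1.75) + (-0.25)·(-0.25) + (-3.25)·(-3.25)) / 3 = 16.75/3 = 5.5833
  S[X_2,X_3] = ((1.75)·(3.75) + (1.75)·(-1.25) + (-0.25)·(-2.25) + (-3.25)·(-0.25)) / 3 = 5.75/3 = 1.9167
  S[X_3,X_3] = ((3.75)·(3.75) + (-1.25)·(-1.25) + (-2.25)·(-2.25) + (-0.25)·(-0.25)) / 3 = 20.75/3 = 6.9167

S is symmetric (S[j,i] = S[i,j]). Assembling:

S = [[6.25, 4.9167, -1.75],
 [4.9167, 5.5833, 1.9167],
 [-1.75, 1.9167, 6.9167]]


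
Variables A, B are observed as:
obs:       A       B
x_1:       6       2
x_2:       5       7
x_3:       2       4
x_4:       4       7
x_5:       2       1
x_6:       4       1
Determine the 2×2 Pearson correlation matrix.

Step 1 — column means:
  mean(A) = (6 + 5 + 2 + 4 + 2 + 4) / 6 = 23/6 = 3.8333
  mean(B) = (2 + 7 + 4 + 7 + 1 + 1) / 6 = 22/6 = 3.6667

Step 2 — sample variances and covariances s[i,j] = (1/(n-1)) · Σ_k (x_{k,i} - mean_i) · (x_{k,j} - mean_j), with n-1 = 5:
  s[A,A] = ((2.1667)·(2.1667) + (1.1667)·(1.1667) + (-1.8333)·(-1.8333) + (0.1667)·(0.1667) + (-1.8333)·(-1.8333) + (0.1667)·(0.1667)) / 5 = 12.8333/5 = 2.5667
  s[A,B] = ((2.1667)·(-1.6667) + (1.1667)·(3.3333) + (-1.8333)·(0.3333) + (0.1667)·(3.3333) + (-1.8333)·(-2.6667) + (0.1667)·(-2.6667)) / 5 = 4.6667/5 = 0.9333
  s[B,B] = ((-1.6667)·(-1.6667) + (3.3333)·(3.3333) + (0.3333)·(0.3333) + (3.3333)·(3.3333) + (-2.6667)·(-2.6667) + (-2.6667)·(-2.6667)) / 5 = 39.3333/5 = 7.8667
  Sample standard deviations s_i = √(s[i,i]):
  s(A) = √(2.5667) = 1.6021
  s(B) = √(7.8667) = 2.8048

Step 3 — r_{ij} = s_{ij} / (s_i · s_j):
  r[A,A] = 1 (diagonal).
  r[A,B] = 0.9333 / (1.6021 · 2.8048) = 0.9333 / 4.4935 = 0.2077
  r[B,B] = 1 (diagonal).

R is symmetric with unit diagonal. Assembling:

R = [[1, 0.2077],
 [0.2077, 1]]


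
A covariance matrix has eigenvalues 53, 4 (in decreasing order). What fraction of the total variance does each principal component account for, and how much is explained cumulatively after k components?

Step 1 — total variance = trace(Sigma) = Σ λ_i = 53 + 4 = 57.

Step 2 — fraction explained by component i = λ_i / Σ λ:
  PC1: 53/57 = 0.9298
  PC2: 4/57 = 0.0702

Step 3 — cumulative fraction after k components = (λ_1 + ... + λ_k) / Σ λ:
  k = 1: 53/57 = 0.9298
  k = 2: (53 + 4)/57 = 57/57 = 1

Summary (fraction, with percent):

explained: PC1 0.9298 (92.98%), PC2 0.0702 (7.02%);  cumulative: 0.9298, 1


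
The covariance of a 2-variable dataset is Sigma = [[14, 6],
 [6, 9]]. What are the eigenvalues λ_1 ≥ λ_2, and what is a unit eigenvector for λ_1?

Step 1 — characteristic polynomial of 2×2 Sigma:
  det(Sigma - λI) = λ² - trace · λ + det = 0.
  trace = 14 + 9 = 23, det = 14·9 - (6)² = 90.
Step 2 — discriminant:
  Δ = trace² - 4·det = 529 - 360 = 169.
Step 3 — eigenvalues:
  λ = (trace ± √Δ)/2 = (23 ± 13)/2,
  λ_1 = 18,  λ_2 = 5.

Step 4 — unit eigenvector for λ_1: solve (Sigma - λ_1 I)v = 0. First row:
  (14 - 18)·v_x + (6)·v_y = 0, i.e. (-4)·v_x + (6)·v_y = 0,
  so v ∝ (b, λ_1 - a) = (6, 4) = u.
  ||u|| = √((6)² + (4)²) = √(52) ≈ 7.2111,
  v_1 = u/||u|| ≈ (0.8321, 0.5547) (||v_1|| = 1).

λ_1 = 18,  λ_2 = 5;  v_1 ≈ (0.8321, 0.5547)


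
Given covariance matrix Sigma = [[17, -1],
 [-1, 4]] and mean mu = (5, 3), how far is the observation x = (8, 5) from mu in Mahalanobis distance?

Step 1 — centre the observation: (x - mu) = (3, 2).

Step 2 — invert Sigma. det(Sigma) = 17·4 - (-1)² = 67.
  Sigma^{-1} = (1/det) · [[d, -b], [-b, a]] = [[0.0597, 0.0149],
 [0.0149, 0.2537]].

Step 3 — form the quadratic (x - mu)^T · Sigma^{-1} · (x - mu):
  Sigma^{-1} · (x - mu) = (0.209, 0.5522).
  (x - mu)^T · [Sigma^{-1} · (x - mu)] = (3)·(0.209) + (2)·(0.5522) = 1.7313.

Step 4 — take square root: d = √(1.7313) ≈ 1.3158.

d(x, mu) = √(1.7313) ≈ 1.3158


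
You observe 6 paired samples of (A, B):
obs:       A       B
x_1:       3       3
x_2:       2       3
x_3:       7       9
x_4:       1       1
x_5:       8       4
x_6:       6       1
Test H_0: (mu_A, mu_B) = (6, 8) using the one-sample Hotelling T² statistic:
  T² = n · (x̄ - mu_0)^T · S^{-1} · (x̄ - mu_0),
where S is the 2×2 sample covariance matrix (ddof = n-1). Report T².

Step 1 — sample mean vector:
  mean(A) = (3 + 2 + 7 + 1 + 8 + 6) / 6 = 27/6 = 4.5
  mean(B) = (3 + 3 + 9 + 1 + 4 + 1) / 6 = 21/6 = 3.5
  x̄ = (4.5, 3.5),  deviation x̄ - mu_0 = (4.5, 3.5) - (6, 8) = (-1.5, -4.5).

Step 2 — sample covariance matrix, S[i,j] = (1/(n-1)) · Σ_k (x_{k,i} - mean_i) · (x_{k,j} - mean_j), divisor n-1 = 5:
  S[A,A] = ((-1.5)·(-1.5) + (-2.5)·(-2.5) + (2.5)·(2.5) + (-3.5)·(-3.5) + (3.5)·(3.5) + (1.5)·(1.5)) / 5 = 41.5/5 = 8.3
  S[A,B] = ((-1.5)·(-0.5) + (-2.5)·(-0.5) + (2.5)·(5.5) + (-3.5)·(-2.5) + (3.5)·(0.5) + (1.5)·(-2.5)) / 5 = 22.5/5 = 4.5
  S[B,B] = ((-0.5)·(-0.5) + (-0.5)·(-0.5) + (5.5)·(5.5) + (-2.5)·(-2.5) + (0.5)·(0.5) + (-2.5)·(-2.5)) / 5 = 43.5/5 = 8.7
  S = [[8.3, 4.5],
 [4.5, 8.7]].

Step 3 — invert S. det(S) = 8.3·8.7 - (4.5)² = 51.96.
  S^{-1} = (1/det) · [[d, -b], [-b, a]] = [[0.1674, -0.0866],
 [-0.0866, 0.1597]].

Step 4 — quadratic form (x̄ - mu_0)^T · S^{-1} · (x̄ - mu_0):
  S^{-1} · (x̄ - mu_0) = (0.1386, -0.5889),
  (x̄ - mu_0)^T · [...] = (-1.5)·(0.1386) + (-4.5)·(-0.5889) = 2.4423.

Step 5 — scale by n: T² = 6 · 2.4423 = 14.6536.

T² ≈ 14.6536


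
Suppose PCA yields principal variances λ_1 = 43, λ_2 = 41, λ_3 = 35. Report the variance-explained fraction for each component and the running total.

Step 1 — total variance = trace(Sigma) = Σ λ_i = 43 + 41 + 35 = 119.

Step 2 — fraction explained by component i = λ_i / Σ λ:
  PC1: 43/119 = 0.3613
  PC2: 41/119 = 0.3445
  PC3: 35/119 = 0.2941

Step 3 — cumulative fraction after k components = (λ_1 + ... + λ_k) / Σ λ:
  k = 1: 43/119 = 0.3613
  k = 2: (43 + 41)/119 = 84/119 = 0.7059
  k = 3: (43 + 41 + 35)/119 = 119/119 = 1

Summary (fraction, with percent):

explained: PC1 0.3613 (36.13%), PC2 0.3445 (34.45%), PC3 0.2941 (29.41%);  cumulative: 0.3613, 0.7059, 1


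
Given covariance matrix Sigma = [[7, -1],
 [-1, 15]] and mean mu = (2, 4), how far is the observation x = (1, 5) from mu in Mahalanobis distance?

Step 1 — centre the observation: (x - mu) = (-1, 1).

Step 2 — invert Sigma. det(Sigma) = 7·15 - (-1)² = 104.
  Sigma^{-1} = (1/det) · [[d, -b], [-b, a]] = [[0.1442, 0.0096],
 [0.0096, 0.0673]].

Step 3 — form the quadratic (x - mu)^T · Sigma^{-1} · (x - mu):
  Sigma^{-1} · (x - mu) = (-0.1346, 0.0577).
  (x - mu)^T · [Sigma^{-1} · (x - mu)] = (-1)·(-0.1346) + (1)·(0.0577) = 0.1923.

Step 4 — take square root: d = √(0.1923) ≈ 0.4385.

d(x, mu) = √(0.1923) ≈ 0.4385


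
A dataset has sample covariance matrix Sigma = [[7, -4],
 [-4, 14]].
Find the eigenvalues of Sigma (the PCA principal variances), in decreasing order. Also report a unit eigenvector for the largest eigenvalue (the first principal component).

Step 1 — characteristic polynomial of 2×2 Sigma:
  det(Sigma - λI) = λ² - trace · λ + det = 0.
  trace = 7 + 14 = 21, det = 7·14 - (-4)² = 82.
Step 2 — discriminant:
  Δ = trace² - 4·det = 441 - 328 = 113.
Step 3 — eigenvalues:
  λ = (trace ± √Δ)/2 = (21 ± 10.6301)/2,
  λ_1 = 15.8151,  λ_2 = 5.1849.

Step 4 — unit eigenvector for λ_1: solve (Sigma - λ_1 I)v = 0. First row:
  (7 - 15.8151)·v_x + (-4)·v_y = 0, i.e. (-8.8151)·v_x + (-4)·v_y = 0,
  so v ∝ (b, λ_1 - a) = (-4, 8.8151); multiply by -1 so the first entry is positive: u = (4, -8.8151).
  ||u|| = √((4)² + (-8.8151)²) = √(93.7055) ≈ 9.6802,
  v_1 = u/||u|| ≈ (0.4132, -0.9106) (||v_1|| = 1).

λ_1 = 15.8151,  λ_2 = 5.1849;  v_1 ≈ (0.4132, -0.9106)
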